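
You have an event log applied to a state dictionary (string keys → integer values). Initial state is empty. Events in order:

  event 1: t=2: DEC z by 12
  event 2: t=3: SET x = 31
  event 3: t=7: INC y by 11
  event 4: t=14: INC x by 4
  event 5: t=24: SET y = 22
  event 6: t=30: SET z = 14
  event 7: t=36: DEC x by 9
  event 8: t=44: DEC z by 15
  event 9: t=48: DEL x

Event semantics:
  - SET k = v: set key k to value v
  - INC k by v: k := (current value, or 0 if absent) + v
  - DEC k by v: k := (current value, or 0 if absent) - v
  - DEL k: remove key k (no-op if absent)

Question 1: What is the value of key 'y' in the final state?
Answer: 22

Derivation:
Track key 'y' through all 9 events:
  event 1 (t=2: DEC z by 12): y unchanged
  event 2 (t=3: SET x = 31): y unchanged
  event 3 (t=7: INC y by 11): y (absent) -> 11
  event 4 (t=14: INC x by 4): y unchanged
  event 5 (t=24: SET y = 22): y 11 -> 22
  event 6 (t=30: SET z = 14): y unchanged
  event 7 (t=36: DEC x by 9): y unchanged
  event 8 (t=44: DEC z by 15): y unchanged
  event 9 (t=48: DEL x): y unchanged
Final: y = 22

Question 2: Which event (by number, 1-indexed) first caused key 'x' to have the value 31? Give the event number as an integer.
Answer: 2

Derivation:
Looking for first event where x becomes 31:
  event 2: x (absent) -> 31  <-- first match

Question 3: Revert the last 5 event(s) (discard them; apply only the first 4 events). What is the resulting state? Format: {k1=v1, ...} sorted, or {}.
Answer: {x=35, y=11, z=-12}

Derivation:
Keep first 4 events (discard last 5):
  after event 1 (t=2: DEC z by 12): {z=-12}
  after event 2 (t=3: SET x = 31): {x=31, z=-12}
  after event 3 (t=7: INC y by 11): {x=31, y=11, z=-12}
  after event 4 (t=14: INC x by 4): {x=35, y=11, z=-12}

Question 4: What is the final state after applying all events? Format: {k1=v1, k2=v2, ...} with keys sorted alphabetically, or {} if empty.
  after event 1 (t=2: DEC z by 12): {z=-12}
  after event 2 (t=3: SET x = 31): {x=31, z=-12}
  after event 3 (t=7: INC y by 11): {x=31, y=11, z=-12}
  after event 4 (t=14: INC x by 4): {x=35, y=11, z=-12}
  after event 5 (t=24: SET y = 22): {x=35, y=22, z=-12}
  after event 6 (t=30: SET z = 14): {x=35, y=22, z=14}
  after event 7 (t=36: DEC x by 9): {x=26, y=22, z=14}
  after event 8 (t=44: DEC z by 15): {x=26, y=22, z=-1}
  after event 9 (t=48: DEL x): {y=22, z=-1}

Answer: {y=22, z=-1}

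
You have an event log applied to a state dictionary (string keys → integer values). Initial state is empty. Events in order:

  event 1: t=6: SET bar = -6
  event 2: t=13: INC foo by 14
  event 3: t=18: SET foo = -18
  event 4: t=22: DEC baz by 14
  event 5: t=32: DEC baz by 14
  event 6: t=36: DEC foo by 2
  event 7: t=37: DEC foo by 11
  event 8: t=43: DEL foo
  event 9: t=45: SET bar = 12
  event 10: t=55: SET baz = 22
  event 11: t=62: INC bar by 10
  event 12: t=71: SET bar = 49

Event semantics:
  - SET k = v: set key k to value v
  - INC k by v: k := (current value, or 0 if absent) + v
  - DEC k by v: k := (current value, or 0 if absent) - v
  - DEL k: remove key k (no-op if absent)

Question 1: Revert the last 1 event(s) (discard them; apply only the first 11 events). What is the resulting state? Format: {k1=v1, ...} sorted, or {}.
Answer: {bar=22, baz=22}

Derivation:
Keep first 11 events (discard last 1):
  after event 1 (t=6: SET bar = -6): {bar=-6}
  after event 2 (t=13: INC foo by 14): {bar=-6, foo=14}
  after event 3 (t=18: SET foo = -18): {bar=-6, foo=-18}
  after event 4 (t=22: DEC baz by 14): {bar=-6, baz=-14, foo=-18}
  after event 5 (t=32: DEC baz by 14): {bar=-6, baz=-28, foo=-18}
  after event 6 (t=36: DEC foo by 2): {bar=-6, baz=-28, foo=-20}
  after event 7 (t=37: DEC foo by 11): {bar=-6, baz=-28, foo=-31}
  after event 8 (t=43: DEL foo): {bar=-6, baz=-28}
  after event 9 (t=45: SET bar = 12): {bar=12, baz=-28}
  after event 10 (t=55: SET baz = 22): {bar=12, baz=22}
  after event 11 (t=62: INC bar by 10): {bar=22, baz=22}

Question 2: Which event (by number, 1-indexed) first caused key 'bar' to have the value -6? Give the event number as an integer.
Looking for first event where bar becomes -6:
  event 1: bar (absent) -> -6  <-- first match

Answer: 1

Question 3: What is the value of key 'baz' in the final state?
Track key 'baz' through all 12 events:
  event 1 (t=6: SET bar = -6): baz unchanged
  event 2 (t=13: INC foo by 14): baz unchanged
  event 3 (t=18: SET foo = -18): baz unchanged
  event 4 (t=22: DEC baz by 14): baz (absent) -> -14
  event 5 (t=32: DEC baz by 14): baz -14 -> -28
  event 6 (t=36: DEC foo by 2): baz unchanged
  event 7 (t=37: DEC foo by 11): baz unchanged
  event 8 (t=43: DEL foo): baz unchanged
  event 9 (t=45: SET bar = 12): baz unchanged
  event 10 (t=55: SET baz = 22): baz -28 -> 22
  event 11 (t=62: INC bar by 10): baz unchanged
  event 12 (t=71: SET bar = 49): baz unchanged
Final: baz = 22

Answer: 22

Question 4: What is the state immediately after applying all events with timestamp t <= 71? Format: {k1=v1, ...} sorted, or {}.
Apply events with t <= 71 (12 events):
  after event 1 (t=6: SET bar = -6): {bar=-6}
  after event 2 (t=13: INC foo by 14): {bar=-6, foo=14}
  after event 3 (t=18: SET foo = -18): {bar=-6, foo=-18}
  after event 4 (t=22: DEC baz by 14): {bar=-6, baz=-14, foo=-18}
  after event 5 (t=32: DEC baz by 14): {bar=-6, baz=-28, foo=-18}
  after event 6 (t=36: DEC foo by 2): {bar=-6, baz=-28, foo=-20}
  after event 7 (t=37: DEC foo by 11): {bar=-6, baz=-28, foo=-31}
  after event 8 (t=43: DEL foo): {bar=-6, baz=-28}
  after event 9 (t=45: SET bar = 12): {bar=12, baz=-28}
  after event 10 (t=55: SET baz = 22): {bar=12, baz=22}
  after event 11 (t=62: INC bar by 10): {bar=22, baz=22}
  after event 12 (t=71: SET bar = 49): {bar=49, baz=22}

Answer: {bar=49, baz=22}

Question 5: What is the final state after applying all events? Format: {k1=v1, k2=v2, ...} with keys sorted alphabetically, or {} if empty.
  after event 1 (t=6: SET bar = -6): {bar=-6}
  after event 2 (t=13: INC foo by 14): {bar=-6, foo=14}
  after event 3 (t=18: SET foo = -18): {bar=-6, foo=-18}
  after event 4 (t=22: DEC baz by 14): {bar=-6, baz=-14, foo=-18}
  after event 5 (t=32: DEC baz by 14): {bar=-6, baz=-28, foo=-18}
  after event 6 (t=36: DEC foo by 2): {bar=-6, baz=-28, foo=-20}
  after event 7 (t=37: DEC foo by 11): {bar=-6, baz=-28, foo=-31}
  after event 8 (t=43: DEL foo): {bar=-6, baz=-28}
  after event 9 (t=45: SET bar = 12): {bar=12, baz=-28}
  after event 10 (t=55: SET baz = 22): {bar=12, baz=22}
  after event 11 (t=62: INC bar by 10): {bar=22, baz=22}
  after event 12 (t=71: SET bar = 49): {bar=49, baz=22}

Answer: {bar=49, baz=22}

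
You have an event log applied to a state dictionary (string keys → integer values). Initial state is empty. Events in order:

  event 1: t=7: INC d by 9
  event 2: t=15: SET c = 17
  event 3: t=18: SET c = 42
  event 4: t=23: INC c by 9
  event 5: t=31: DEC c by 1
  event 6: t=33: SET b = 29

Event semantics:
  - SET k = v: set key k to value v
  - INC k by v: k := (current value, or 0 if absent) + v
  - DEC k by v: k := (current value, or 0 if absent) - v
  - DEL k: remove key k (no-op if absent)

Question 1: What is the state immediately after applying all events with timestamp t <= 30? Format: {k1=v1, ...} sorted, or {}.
Answer: {c=51, d=9}

Derivation:
Apply events with t <= 30 (4 events):
  after event 1 (t=7: INC d by 9): {d=9}
  after event 2 (t=15: SET c = 17): {c=17, d=9}
  after event 3 (t=18: SET c = 42): {c=42, d=9}
  after event 4 (t=23: INC c by 9): {c=51, d=9}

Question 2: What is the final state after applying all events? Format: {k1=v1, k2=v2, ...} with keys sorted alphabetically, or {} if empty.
Answer: {b=29, c=50, d=9}

Derivation:
  after event 1 (t=7: INC d by 9): {d=9}
  after event 2 (t=15: SET c = 17): {c=17, d=9}
  after event 3 (t=18: SET c = 42): {c=42, d=9}
  after event 4 (t=23: INC c by 9): {c=51, d=9}
  after event 5 (t=31: DEC c by 1): {c=50, d=9}
  after event 6 (t=33: SET b = 29): {b=29, c=50, d=9}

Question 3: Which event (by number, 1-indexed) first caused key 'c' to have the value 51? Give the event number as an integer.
Answer: 4

Derivation:
Looking for first event where c becomes 51:
  event 2: c = 17
  event 3: c = 42
  event 4: c 42 -> 51  <-- first match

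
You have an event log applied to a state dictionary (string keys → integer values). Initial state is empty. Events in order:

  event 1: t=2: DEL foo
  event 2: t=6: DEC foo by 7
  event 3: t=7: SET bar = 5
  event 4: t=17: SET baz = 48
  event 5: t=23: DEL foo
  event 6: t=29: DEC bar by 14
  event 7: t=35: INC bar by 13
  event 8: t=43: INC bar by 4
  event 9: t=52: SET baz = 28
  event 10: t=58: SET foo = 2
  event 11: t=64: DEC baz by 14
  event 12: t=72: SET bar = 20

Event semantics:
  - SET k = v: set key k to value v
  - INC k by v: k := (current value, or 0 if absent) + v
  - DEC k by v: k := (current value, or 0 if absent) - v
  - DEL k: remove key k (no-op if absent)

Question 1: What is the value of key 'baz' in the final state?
Answer: 14

Derivation:
Track key 'baz' through all 12 events:
  event 1 (t=2: DEL foo): baz unchanged
  event 2 (t=6: DEC foo by 7): baz unchanged
  event 3 (t=7: SET bar = 5): baz unchanged
  event 4 (t=17: SET baz = 48): baz (absent) -> 48
  event 5 (t=23: DEL foo): baz unchanged
  event 6 (t=29: DEC bar by 14): baz unchanged
  event 7 (t=35: INC bar by 13): baz unchanged
  event 8 (t=43: INC bar by 4): baz unchanged
  event 9 (t=52: SET baz = 28): baz 48 -> 28
  event 10 (t=58: SET foo = 2): baz unchanged
  event 11 (t=64: DEC baz by 14): baz 28 -> 14
  event 12 (t=72: SET bar = 20): baz unchanged
Final: baz = 14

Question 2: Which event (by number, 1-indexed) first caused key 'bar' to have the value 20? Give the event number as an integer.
Answer: 12

Derivation:
Looking for first event where bar becomes 20:
  event 3: bar = 5
  event 4: bar = 5
  event 5: bar = 5
  event 6: bar = -9
  event 7: bar = 4
  event 8: bar = 8
  event 9: bar = 8
  event 10: bar = 8
  event 11: bar = 8
  event 12: bar 8 -> 20  <-- first match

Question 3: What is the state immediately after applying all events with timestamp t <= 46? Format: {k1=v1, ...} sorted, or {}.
Apply events with t <= 46 (8 events):
  after event 1 (t=2: DEL foo): {}
  after event 2 (t=6: DEC foo by 7): {foo=-7}
  after event 3 (t=7: SET bar = 5): {bar=5, foo=-7}
  after event 4 (t=17: SET baz = 48): {bar=5, baz=48, foo=-7}
  after event 5 (t=23: DEL foo): {bar=5, baz=48}
  after event 6 (t=29: DEC bar by 14): {bar=-9, baz=48}
  after event 7 (t=35: INC bar by 13): {bar=4, baz=48}
  after event 8 (t=43: INC bar by 4): {bar=8, baz=48}

Answer: {bar=8, baz=48}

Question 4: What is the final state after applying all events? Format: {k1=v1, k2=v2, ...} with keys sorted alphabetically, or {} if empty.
Answer: {bar=20, baz=14, foo=2}

Derivation:
  after event 1 (t=2: DEL foo): {}
  after event 2 (t=6: DEC foo by 7): {foo=-7}
  after event 3 (t=7: SET bar = 5): {bar=5, foo=-7}
  after event 4 (t=17: SET baz = 48): {bar=5, baz=48, foo=-7}
  after event 5 (t=23: DEL foo): {bar=5, baz=48}
  after event 6 (t=29: DEC bar by 14): {bar=-9, baz=48}
  after event 7 (t=35: INC bar by 13): {bar=4, baz=48}
  after event 8 (t=43: INC bar by 4): {bar=8, baz=48}
  after event 9 (t=52: SET baz = 28): {bar=8, baz=28}
  after event 10 (t=58: SET foo = 2): {bar=8, baz=28, foo=2}
  after event 11 (t=64: DEC baz by 14): {bar=8, baz=14, foo=2}
  after event 12 (t=72: SET bar = 20): {bar=20, baz=14, foo=2}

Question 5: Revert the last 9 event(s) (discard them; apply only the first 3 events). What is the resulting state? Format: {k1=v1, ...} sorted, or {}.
Answer: {bar=5, foo=-7}

Derivation:
Keep first 3 events (discard last 9):
  after event 1 (t=2: DEL foo): {}
  after event 2 (t=6: DEC foo by 7): {foo=-7}
  after event 3 (t=7: SET bar = 5): {bar=5, foo=-7}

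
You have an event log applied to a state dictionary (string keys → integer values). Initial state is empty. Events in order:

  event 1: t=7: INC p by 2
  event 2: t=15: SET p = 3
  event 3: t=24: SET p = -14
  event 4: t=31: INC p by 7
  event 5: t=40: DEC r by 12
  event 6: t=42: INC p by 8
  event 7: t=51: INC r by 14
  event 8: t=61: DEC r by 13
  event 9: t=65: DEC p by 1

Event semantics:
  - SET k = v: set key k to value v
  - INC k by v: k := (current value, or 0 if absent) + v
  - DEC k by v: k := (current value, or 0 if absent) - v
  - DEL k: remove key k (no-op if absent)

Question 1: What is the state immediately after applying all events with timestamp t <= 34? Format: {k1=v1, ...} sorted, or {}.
Answer: {p=-7}

Derivation:
Apply events with t <= 34 (4 events):
  after event 1 (t=7: INC p by 2): {p=2}
  after event 2 (t=15: SET p = 3): {p=3}
  after event 3 (t=24: SET p = -14): {p=-14}
  after event 4 (t=31: INC p by 7): {p=-7}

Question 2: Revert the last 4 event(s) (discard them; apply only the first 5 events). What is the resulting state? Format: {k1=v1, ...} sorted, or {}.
Keep first 5 events (discard last 4):
  after event 1 (t=7: INC p by 2): {p=2}
  after event 2 (t=15: SET p = 3): {p=3}
  after event 3 (t=24: SET p = -14): {p=-14}
  after event 4 (t=31: INC p by 7): {p=-7}
  after event 5 (t=40: DEC r by 12): {p=-7, r=-12}

Answer: {p=-7, r=-12}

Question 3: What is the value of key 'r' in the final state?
Track key 'r' through all 9 events:
  event 1 (t=7: INC p by 2): r unchanged
  event 2 (t=15: SET p = 3): r unchanged
  event 3 (t=24: SET p = -14): r unchanged
  event 4 (t=31: INC p by 7): r unchanged
  event 5 (t=40: DEC r by 12): r (absent) -> -12
  event 6 (t=42: INC p by 8): r unchanged
  event 7 (t=51: INC r by 14): r -12 -> 2
  event 8 (t=61: DEC r by 13): r 2 -> -11
  event 9 (t=65: DEC p by 1): r unchanged
Final: r = -11

Answer: -11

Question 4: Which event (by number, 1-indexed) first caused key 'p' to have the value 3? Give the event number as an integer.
Answer: 2

Derivation:
Looking for first event where p becomes 3:
  event 1: p = 2
  event 2: p 2 -> 3  <-- first match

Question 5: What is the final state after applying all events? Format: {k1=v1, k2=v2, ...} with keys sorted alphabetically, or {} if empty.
  after event 1 (t=7: INC p by 2): {p=2}
  after event 2 (t=15: SET p = 3): {p=3}
  after event 3 (t=24: SET p = -14): {p=-14}
  after event 4 (t=31: INC p by 7): {p=-7}
  after event 5 (t=40: DEC r by 12): {p=-7, r=-12}
  after event 6 (t=42: INC p by 8): {p=1, r=-12}
  after event 7 (t=51: INC r by 14): {p=1, r=2}
  after event 8 (t=61: DEC r by 13): {p=1, r=-11}
  after event 9 (t=65: DEC p by 1): {p=0, r=-11}

Answer: {p=0, r=-11}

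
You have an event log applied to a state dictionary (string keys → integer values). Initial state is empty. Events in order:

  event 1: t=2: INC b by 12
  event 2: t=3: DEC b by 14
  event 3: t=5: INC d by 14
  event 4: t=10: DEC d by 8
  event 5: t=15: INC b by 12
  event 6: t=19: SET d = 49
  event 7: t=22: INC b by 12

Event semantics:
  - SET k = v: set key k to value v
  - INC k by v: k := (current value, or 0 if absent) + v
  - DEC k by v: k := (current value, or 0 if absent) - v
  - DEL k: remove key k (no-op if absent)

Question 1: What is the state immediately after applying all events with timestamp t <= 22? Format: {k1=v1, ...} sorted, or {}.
Apply events with t <= 22 (7 events):
  after event 1 (t=2: INC b by 12): {b=12}
  after event 2 (t=3: DEC b by 14): {b=-2}
  after event 3 (t=5: INC d by 14): {b=-2, d=14}
  after event 4 (t=10: DEC d by 8): {b=-2, d=6}
  after event 5 (t=15: INC b by 12): {b=10, d=6}
  after event 6 (t=19: SET d = 49): {b=10, d=49}
  after event 7 (t=22: INC b by 12): {b=22, d=49}

Answer: {b=22, d=49}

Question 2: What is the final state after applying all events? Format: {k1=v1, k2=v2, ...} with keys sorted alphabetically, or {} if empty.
Answer: {b=22, d=49}

Derivation:
  after event 1 (t=2: INC b by 12): {b=12}
  after event 2 (t=3: DEC b by 14): {b=-2}
  after event 3 (t=5: INC d by 14): {b=-2, d=14}
  after event 4 (t=10: DEC d by 8): {b=-2, d=6}
  after event 5 (t=15: INC b by 12): {b=10, d=6}
  after event 6 (t=19: SET d = 49): {b=10, d=49}
  after event 7 (t=22: INC b by 12): {b=22, d=49}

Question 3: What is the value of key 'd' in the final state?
Answer: 49

Derivation:
Track key 'd' through all 7 events:
  event 1 (t=2: INC b by 12): d unchanged
  event 2 (t=3: DEC b by 14): d unchanged
  event 3 (t=5: INC d by 14): d (absent) -> 14
  event 4 (t=10: DEC d by 8): d 14 -> 6
  event 5 (t=15: INC b by 12): d unchanged
  event 6 (t=19: SET d = 49): d 6 -> 49
  event 7 (t=22: INC b by 12): d unchanged
Final: d = 49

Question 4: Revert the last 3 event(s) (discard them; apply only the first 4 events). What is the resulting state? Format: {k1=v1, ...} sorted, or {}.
Keep first 4 events (discard last 3):
  after event 1 (t=2: INC b by 12): {b=12}
  after event 2 (t=3: DEC b by 14): {b=-2}
  after event 3 (t=5: INC d by 14): {b=-2, d=14}
  after event 4 (t=10: DEC d by 8): {b=-2, d=6}

Answer: {b=-2, d=6}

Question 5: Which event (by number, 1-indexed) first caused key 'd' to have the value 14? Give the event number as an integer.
Looking for first event where d becomes 14:
  event 3: d (absent) -> 14  <-- first match

Answer: 3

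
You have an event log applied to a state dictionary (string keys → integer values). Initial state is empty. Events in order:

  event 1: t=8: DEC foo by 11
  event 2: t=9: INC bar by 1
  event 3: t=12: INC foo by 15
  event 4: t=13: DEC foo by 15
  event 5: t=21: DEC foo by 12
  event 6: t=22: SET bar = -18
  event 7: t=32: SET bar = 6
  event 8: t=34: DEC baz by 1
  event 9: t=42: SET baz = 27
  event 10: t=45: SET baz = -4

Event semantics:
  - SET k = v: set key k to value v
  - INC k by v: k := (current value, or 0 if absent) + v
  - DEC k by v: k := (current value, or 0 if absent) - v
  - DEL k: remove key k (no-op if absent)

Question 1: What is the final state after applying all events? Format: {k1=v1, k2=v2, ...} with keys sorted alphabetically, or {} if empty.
  after event 1 (t=8: DEC foo by 11): {foo=-11}
  after event 2 (t=9: INC bar by 1): {bar=1, foo=-11}
  after event 3 (t=12: INC foo by 15): {bar=1, foo=4}
  after event 4 (t=13: DEC foo by 15): {bar=1, foo=-11}
  after event 5 (t=21: DEC foo by 12): {bar=1, foo=-23}
  after event 6 (t=22: SET bar = -18): {bar=-18, foo=-23}
  after event 7 (t=32: SET bar = 6): {bar=6, foo=-23}
  after event 8 (t=34: DEC baz by 1): {bar=6, baz=-1, foo=-23}
  after event 9 (t=42: SET baz = 27): {bar=6, baz=27, foo=-23}
  after event 10 (t=45: SET baz = -4): {bar=6, baz=-4, foo=-23}

Answer: {bar=6, baz=-4, foo=-23}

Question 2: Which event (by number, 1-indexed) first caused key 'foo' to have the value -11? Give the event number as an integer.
Looking for first event where foo becomes -11:
  event 1: foo (absent) -> -11  <-- first match

Answer: 1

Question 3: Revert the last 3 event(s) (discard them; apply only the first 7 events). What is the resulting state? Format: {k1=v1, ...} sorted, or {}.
Answer: {bar=6, foo=-23}

Derivation:
Keep first 7 events (discard last 3):
  after event 1 (t=8: DEC foo by 11): {foo=-11}
  after event 2 (t=9: INC bar by 1): {bar=1, foo=-11}
  after event 3 (t=12: INC foo by 15): {bar=1, foo=4}
  after event 4 (t=13: DEC foo by 15): {bar=1, foo=-11}
  after event 5 (t=21: DEC foo by 12): {bar=1, foo=-23}
  after event 6 (t=22: SET bar = -18): {bar=-18, foo=-23}
  after event 7 (t=32: SET bar = 6): {bar=6, foo=-23}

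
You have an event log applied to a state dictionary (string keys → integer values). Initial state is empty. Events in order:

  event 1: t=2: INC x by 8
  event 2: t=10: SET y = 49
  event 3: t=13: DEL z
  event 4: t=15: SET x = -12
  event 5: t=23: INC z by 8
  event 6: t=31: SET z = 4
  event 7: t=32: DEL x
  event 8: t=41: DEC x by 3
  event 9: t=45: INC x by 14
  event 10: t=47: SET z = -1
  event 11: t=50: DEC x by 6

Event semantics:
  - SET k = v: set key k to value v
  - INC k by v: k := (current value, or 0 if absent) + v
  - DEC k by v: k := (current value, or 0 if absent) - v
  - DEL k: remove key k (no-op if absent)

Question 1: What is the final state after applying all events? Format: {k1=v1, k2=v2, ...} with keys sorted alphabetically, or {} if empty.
Answer: {x=5, y=49, z=-1}

Derivation:
  after event 1 (t=2: INC x by 8): {x=8}
  after event 2 (t=10: SET y = 49): {x=8, y=49}
  after event 3 (t=13: DEL z): {x=8, y=49}
  after event 4 (t=15: SET x = -12): {x=-12, y=49}
  after event 5 (t=23: INC z by 8): {x=-12, y=49, z=8}
  after event 6 (t=31: SET z = 4): {x=-12, y=49, z=4}
  after event 7 (t=32: DEL x): {y=49, z=4}
  after event 8 (t=41: DEC x by 3): {x=-3, y=49, z=4}
  after event 9 (t=45: INC x by 14): {x=11, y=49, z=4}
  after event 10 (t=47: SET z = -1): {x=11, y=49, z=-1}
  after event 11 (t=50: DEC x by 6): {x=5, y=49, z=-1}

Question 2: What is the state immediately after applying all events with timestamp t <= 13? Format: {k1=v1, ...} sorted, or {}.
Answer: {x=8, y=49}

Derivation:
Apply events with t <= 13 (3 events):
  after event 1 (t=2: INC x by 8): {x=8}
  after event 2 (t=10: SET y = 49): {x=8, y=49}
  after event 3 (t=13: DEL z): {x=8, y=49}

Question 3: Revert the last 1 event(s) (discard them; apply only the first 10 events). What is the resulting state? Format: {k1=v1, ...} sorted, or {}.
Keep first 10 events (discard last 1):
  after event 1 (t=2: INC x by 8): {x=8}
  after event 2 (t=10: SET y = 49): {x=8, y=49}
  after event 3 (t=13: DEL z): {x=8, y=49}
  after event 4 (t=15: SET x = -12): {x=-12, y=49}
  after event 5 (t=23: INC z by 8): {x=-12, y=49, z=8}
  after event 6 (t=31: SET z = 4): {x=-12, y=49, z=4}
  after event 7 (t=32: DEL x): {y=49, z=4}
  after event 8 (t=41: DEC x by 3): {x=-3, y=49, z=4}
  after event 9 (t=45: INC x by 14): {x=11, y=49, z=4}
  after event 10 (t=47: SET z = -1): {x=11, y=49, z=-1}

Answer: {x=11, y=49, z=-1}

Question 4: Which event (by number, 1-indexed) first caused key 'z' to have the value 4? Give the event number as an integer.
Answer: 6

Derivation:
Looking for first event where z becomes 4:
  event 5: z = 8
  event 6: z 8 -> 4  <-- first match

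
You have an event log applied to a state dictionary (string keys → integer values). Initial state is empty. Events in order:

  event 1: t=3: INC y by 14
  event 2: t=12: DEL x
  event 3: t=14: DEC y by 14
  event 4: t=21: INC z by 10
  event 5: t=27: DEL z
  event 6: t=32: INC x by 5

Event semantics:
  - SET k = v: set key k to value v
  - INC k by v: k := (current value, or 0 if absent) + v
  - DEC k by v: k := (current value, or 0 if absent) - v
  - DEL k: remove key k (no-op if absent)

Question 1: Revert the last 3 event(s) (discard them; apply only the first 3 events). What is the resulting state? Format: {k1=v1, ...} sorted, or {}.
Keep first 3 events (discard last 3):
  after event 1 (t=3: INC y by 14): {y=14}
  after event 2 (t=12: DEL x): {y=14}
  after event 3 (t=14: DEC y by 14): {y=0}

Answer: {y=0}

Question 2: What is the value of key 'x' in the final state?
Answer: 5

Derivation:
Track key 'x' through all 6 events:
  event 1 (t=3: INC y by 14): x unchanged
  event 2 (t=12: DEL x): x (absent) -> (absent)
  event 3 (t=14: DEC y by 14): x unchanged
  event 4 (t=21: INC z by 10): x unchanged
  event 5 (t=27: DEL z): x unchanged
  event 6 (t=32: INC x by 5): x (absent) -> 5
Final: x = 5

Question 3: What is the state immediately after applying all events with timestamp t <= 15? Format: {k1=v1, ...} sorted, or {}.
Answer: {y=0}

Derivation:
Apply events with t <= 15 (3 events):
  after event 1 (t=3: INC y by 14): {y=14}
  after event 2 (t=12: DEL x): {y=14}
  after event 3 (t=14: DEC y by 14): {y=0}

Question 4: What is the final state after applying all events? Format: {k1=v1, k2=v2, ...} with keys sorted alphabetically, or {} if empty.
  after event 1 (t=3: INC y by 14): {y=14}
  after event 2 (t=12: DEL x): {y=14}
  after event 3 (t=14: DEC y by 14): {y=0}
  after event 4 (t=21: INC z by 10): {y=0, z=10}
  after event 5 (t=27: DEL z): {y=0}
  after event 6 (t=32: INC x by 5): {x=5, y=0}

Answer: {x=5, y=0}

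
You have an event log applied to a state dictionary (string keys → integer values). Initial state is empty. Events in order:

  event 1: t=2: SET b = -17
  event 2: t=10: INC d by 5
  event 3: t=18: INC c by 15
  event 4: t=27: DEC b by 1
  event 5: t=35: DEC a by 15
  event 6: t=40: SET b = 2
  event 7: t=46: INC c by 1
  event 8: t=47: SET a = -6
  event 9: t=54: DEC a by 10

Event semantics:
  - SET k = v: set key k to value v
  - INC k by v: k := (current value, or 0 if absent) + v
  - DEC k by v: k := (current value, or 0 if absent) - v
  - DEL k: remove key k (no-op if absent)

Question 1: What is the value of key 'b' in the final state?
Answer: 2

Derivation:
Track key 'b' through all 9 events:
  event 1 (t=2: SET b = -17): b (absent) -> -17
  event 2 (t=10: INC d by 5): b unchanged
  event 3 (t=18: INC c by 15): b unchanged
  event 4 (t=27: DEC b by 1): b -17 -> -18
  event 5 (t=35: DEC a by 15): b unchanged
  event 6 (t=40: SET b = 2): b -18 -> 2
  event 7 (t=46: INC c by 1): b unchanged
  event 8 (t=47: SET a = -6): b unchanged
  event 9 (t=54: DEC a by 10): b unchanged
Final: b = 2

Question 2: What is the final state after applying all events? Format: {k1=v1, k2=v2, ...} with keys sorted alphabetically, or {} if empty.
Answer: {a=-16, b=2, c=16, d=5}

Derivation:
  after event 1 (t=2: SET b = -17): {b=-17}
  after event 2 (t=10: INC d by 5): {b=-17, d=5}
  after event 3 (t=18: INC c by 15): {b=-17, c=15, d=5}
  after event 4 (t=27: DEC b by 1): {b=-18, c=15, d=5}
  after event 5 (t=35: DEC a by 15): {a=-15, b=-18, c=15, d=5}
  after event 6 (t=40: SET b = 2): {a=-15, b=2, c=15, d=5}
  after event 7 (t=46: INC c by 1): {a=-15, b=2, c=16, d=5}
  after event 8 (t=47: SET a = -6): {a=-6, b=2, c=16, d=5}
  after event 9 (t=54: DEC a by 10): {a=-16, b=2, c=16, d=5}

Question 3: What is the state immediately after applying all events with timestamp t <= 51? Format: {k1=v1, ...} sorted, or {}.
Answer: {a=-6, b=2, c=16, d=5}

Derivation:
Apply events with t <= 51 (8 events):
  after event 1 (t=2: SET b = -17): {b=-17}
  after event 2 (t=10: INC d by 5): {b=-17, d=5}
  after event 3 (t=18: INC c by 15): {b=-17, c=15, d=5}
  after event 4 (t=27: DEC b by 1): {b=-18, c=15, d=5}
  after event 5 (t=35: DEC a by 15): {a=-15, b=-18, c=15, d=5}
  after event 6 (t=40: SET b = 2): {a=-15, b=2, c=15, d=5}
  after event 7 (t=46: INC c by 1): {a=-15, b=2, c=16, d=5}
  after event 8 (t=47: SET a = -6): {a=-6, b=2, c=16, d=5}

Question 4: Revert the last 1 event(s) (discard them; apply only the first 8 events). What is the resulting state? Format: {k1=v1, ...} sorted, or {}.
Keep first 8 events (discard last 1):
  after event 1 (t=2: SET b = -17): {b=-17}
  after event 2 (t=10: INC d by 5): {b=-17, d=5}
  after event 3 (t=18: INC c by 15): {b=-17, c=15, d=5}
  after event 4 (t=27: DEC b by 1): {b=-18, c=15, d=5}
  after event 5 (t=35: DEC a by 15): {a=-15, b=-18, c=15, d=5}
  after event 6 (t=40: SET b = 2): {a=-15, b=2, c=15, d=5}
  after event 7 (t=46: INC c by 1): {a=-15, b=2, c=16, d=5}
  after event 8 (t=47: SET a = -6): {a=-6, b=2, c=16, d=5}

Answer: {a=-6, b=2, c=16, d=5}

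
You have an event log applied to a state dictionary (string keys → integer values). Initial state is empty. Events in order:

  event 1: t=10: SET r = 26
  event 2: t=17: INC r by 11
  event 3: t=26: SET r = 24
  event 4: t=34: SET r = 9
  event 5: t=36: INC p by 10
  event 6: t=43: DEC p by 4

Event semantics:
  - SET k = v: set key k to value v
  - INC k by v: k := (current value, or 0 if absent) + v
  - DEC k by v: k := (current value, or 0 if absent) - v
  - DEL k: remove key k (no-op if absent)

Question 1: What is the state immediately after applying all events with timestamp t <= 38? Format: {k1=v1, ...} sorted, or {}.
Answer: {p=10, r=9}

Derivation:
Apply events with t <= 38 (5 events):
  after event 1 (t=10: SET r = 26): {r=26}
  after event 2 (t=17: INC r by 11): {r=37}
  after event 3 (t=26: SET r = 24): {r=24}
  after event 4 (t=34: SET r = 9): {r=9}
  after event 5 (t=36: INC p by 10): {p=10, r=9}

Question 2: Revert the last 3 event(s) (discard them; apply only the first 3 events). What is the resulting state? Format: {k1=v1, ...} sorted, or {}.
Answer: {r=24}

Derivation:
Keep first 3 events (discard last 3):
  after event 1 (t=10: SET r = 26): {r=26}
  after event 2 (t=17: INC r by 11): {r=37}
  after event 3 (t=26: SET r = 24): {r=24}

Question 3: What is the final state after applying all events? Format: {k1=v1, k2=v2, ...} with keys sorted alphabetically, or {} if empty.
Answer: {p=6, r=9}

Derivation:
  after event 1 (t=10: SET r = 26): {r=26}
  after event 2 (t=17: INC r by 11): {r=37}
  after event 3 (t=26: SET r = 24): {r=24}
  after event 4 (t=34: SET r = 9): {r=9}
  after event 5 (t=36: INC p by 10): {p=10, r=9}
  after event 6 (t=43: DEC p by 4): {p=6, r=9}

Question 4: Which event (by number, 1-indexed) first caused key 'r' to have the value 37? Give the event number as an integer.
Looking for first event where r becomes 37:
  event 1: r = 26
  event 2: r 26 -> 37  <-- first match

Answer: 2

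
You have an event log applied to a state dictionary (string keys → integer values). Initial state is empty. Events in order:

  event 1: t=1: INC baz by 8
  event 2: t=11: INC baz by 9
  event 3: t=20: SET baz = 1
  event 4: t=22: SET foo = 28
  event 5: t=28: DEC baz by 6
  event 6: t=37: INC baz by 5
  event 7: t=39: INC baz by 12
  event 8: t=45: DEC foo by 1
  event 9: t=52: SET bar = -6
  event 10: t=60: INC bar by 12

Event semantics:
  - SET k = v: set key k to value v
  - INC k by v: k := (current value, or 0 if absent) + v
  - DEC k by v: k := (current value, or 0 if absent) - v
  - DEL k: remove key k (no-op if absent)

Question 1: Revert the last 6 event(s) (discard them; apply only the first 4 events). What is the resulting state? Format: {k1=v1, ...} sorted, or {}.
Keep first 4 events (discard last 6):
  after event 1 (t=1: INC baz by 8): {baz=8}
  after event 2 (t=11: INC baz by 9): {baz=17}
  after event 3 (t=20: SET baz = 1): {baz=1}
  after event 4 (t=22: SET foo = 28): {baz=1, foo=28}

Answer: {baz=1, foo=28}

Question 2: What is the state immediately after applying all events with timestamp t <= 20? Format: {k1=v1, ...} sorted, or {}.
Apply events with t <= 20 (3 events):
  after event 1 (t=1: INC baz by 8): {baz=8}
  after event 2 (t=11: INC baz by 9): {baz=17}
  after event 3 (t=20: SET baz = 1): {baz=1}

Answer: {baz=1}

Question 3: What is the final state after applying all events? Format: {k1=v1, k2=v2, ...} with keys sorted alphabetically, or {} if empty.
Answer: {bar=6, baz=12, foo=27}

Derivation:
  after event 1 (t=1: INC baz by 8): {baz=8}
  after event 2 (t=11: INC baz by 9): {baz=17}
  after event 3 (t=20: SET baz = 1): {baz=1}
  after event 4 (t=22: SET foo = 28): {baz=1, foo=28}
  after event 5 (t=28: DEC baz by 6): {baz=-5, foo=28}
  after event 6 (t=37: INC baz by 5): {baz=0, foo=28}
  after event 7 (t=39: INC baz by 12): {baz=12, foo=28}
  after event 8 (t=45: DEC foo by 1): {baz=12, foo=27}
  after event 9 (t=52: SET bar = -6): {bar=-6, baz=12, foo=27}
  after event 10 (t=60: INC bar by 12): {bar=6, baz=12, foo=27}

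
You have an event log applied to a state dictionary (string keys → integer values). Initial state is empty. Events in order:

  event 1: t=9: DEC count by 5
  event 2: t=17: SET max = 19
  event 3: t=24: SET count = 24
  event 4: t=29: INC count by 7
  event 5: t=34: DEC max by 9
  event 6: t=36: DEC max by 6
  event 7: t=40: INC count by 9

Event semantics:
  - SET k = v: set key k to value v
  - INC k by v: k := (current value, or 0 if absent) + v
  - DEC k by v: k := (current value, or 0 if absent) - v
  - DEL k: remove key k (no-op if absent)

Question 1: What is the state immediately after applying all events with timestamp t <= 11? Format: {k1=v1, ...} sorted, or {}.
Apply events with t <= 11 (1 events):
  after event 1 (t=9: DEC count by 5): {count=-5}

Answer: {count=-5}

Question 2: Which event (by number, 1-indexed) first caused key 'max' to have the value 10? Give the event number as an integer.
Answer: 5

Derivation:
Looking for first event where max becomes 10:
  event 2: max = 19
  event 3: max = 19
  event 4: max = 19
  event 5: max 19 -> 10  <-- first match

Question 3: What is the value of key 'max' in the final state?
Answer: 4

Derivation:
Track key 'max' through all 7 events:
  event 1 (t=9: DEC count by 5): max unchanged
  event 2 (t=17: SET max = 19): max (absent) -> 19
  event 3 (t=24: SET count = 24): max unchanged
  event 4 (t=29: INC count by 7): max unchanged
  event 5 (t=34: DEC max by 9): max 19 -> 10
  event 6 (t=36: DEC max by 6): max 10 -> 4
  event 7 (t=40: INC count by 9): max unchanged
Final: max = 4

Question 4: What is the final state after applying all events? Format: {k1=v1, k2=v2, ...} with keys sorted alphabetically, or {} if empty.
  after event 1 (t=9: DEC count by 5): {count=-5}
  after event 2 (t=17: SET max = 19): {count=-5, max=19}
  after event 3 (t=24: SET count = 24): {count=24, max=19}
  after event 4 (t=29: INC count by 7): {count=31, max=19}
  after event 5 (t=34: DEC max by 9): {count=31, max=10}
  after event 6 (t=36: DEC max by 6): {count=31, max=4}
  after event 7 (t=40: INC count by 9): {count=40, max=4}

Answer: {count=40, max=4}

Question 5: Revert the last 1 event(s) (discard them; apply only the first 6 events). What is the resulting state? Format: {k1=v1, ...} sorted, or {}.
Keep first 6 events (discard last 1):
  after event 1 (t=9: DEC count by 5): {count=-5}
  after event 2 (t=17: SET max = 19): {count=-5, max=19}
  after event 3 (t=24: SET count = 24): {count=24, max=19}
  after event 4 (t=29: INC count by 7): {count=31, max=19}
  after event 5 (t=34: DEC max by 9): {count=31, max=10}
  after event 6 (t=36: DEC max by 6): {count=31, max=4}

Answer: {count=31, max=4}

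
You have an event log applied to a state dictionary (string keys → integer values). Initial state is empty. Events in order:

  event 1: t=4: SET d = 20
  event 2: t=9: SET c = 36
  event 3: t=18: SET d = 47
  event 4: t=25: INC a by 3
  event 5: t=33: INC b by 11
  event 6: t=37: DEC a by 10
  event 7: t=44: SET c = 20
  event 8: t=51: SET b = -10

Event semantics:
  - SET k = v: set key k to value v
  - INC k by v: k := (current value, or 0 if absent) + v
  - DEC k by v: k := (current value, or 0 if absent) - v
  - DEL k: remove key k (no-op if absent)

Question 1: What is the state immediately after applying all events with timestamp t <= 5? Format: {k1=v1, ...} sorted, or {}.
Apply events with t <= 5 (1 events):
  after event 1 (t=4: SET d = 20): {d=20}

Answer: {d=20}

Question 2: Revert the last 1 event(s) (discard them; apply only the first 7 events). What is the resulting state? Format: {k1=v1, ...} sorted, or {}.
Answer: {a=-7, b=11, c=20, d=47}

Derivation:
Keep first 7 events (discard last 1):
  after event 1 (t=4: SET d = 20): {d=20}
  after event 2 (t=9: SET c = 36): {c=36, d=20}
  after event 3 (t=18: SET d = 47): {c=36, d=47}
  after event 4 (t=25: INC a by 3): {a=3, c=36, d=47}
  after event 5 (t=33: INC b by 11): {a=3, b=11, c=36, d=47}
  after event 6 (t=37: DEC a by 10): {a=-7, b=11, c=36, d=47}
  after event 7 (t=44: SET c = 20): {a=-7, b=11, c=20, d=47}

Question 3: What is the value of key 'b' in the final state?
Answer: -10

Derivation:
Track key 'b' through all 8 events:
  event 1 (t=4: SET d = 20): b unchanged
  event 2 (t=9: SET c = 36): b unchanged
  event 3 (t=18: SET d = 47): b unchanged
  event 4 (t=25: INC a by 3): b unchanged
  event 5 (t=33: INC b by 11): b (absent) -> 11
  event 6 (t=37: DEC a by 10): b unchanged
  event 7 (t=44: SET c = 20): b unchanged
  event 8 (t=51: SET b = -10): b 11 -> -10
Final: b = -10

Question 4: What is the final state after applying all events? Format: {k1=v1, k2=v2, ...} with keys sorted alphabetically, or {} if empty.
  after event 1 (t=4: SET d = 20): {d=20}
  after event 2 (t=9: SET c = 36): {c=36, d=20}
  after event 3 (t=18: SET d = 47): {c=36, d=47}
  after event 4 (t=25: INC a by 3): {a=3, c=36, d=47}
  after event 5 (t=33: INC b by 11): {a=3, b=11, c=36, d=47}
  after event 6 (t=37: DEC a by 10): {a=-7, b=11, c=36, d=47}
  after event 7 (t=44: SET c = 20): {a=-7, b=11, c=20, d=47}
  after event 8 (t=51: SET b = -10): {a=-7, b=-10, c=20, d=47}

Answer: {a=-7, b=-10, c=20, d=47}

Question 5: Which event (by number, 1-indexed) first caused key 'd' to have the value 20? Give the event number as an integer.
Looking for first event where d becomes 20:
  event 1: d (absent) -> 20  <-- first match

Answer: 1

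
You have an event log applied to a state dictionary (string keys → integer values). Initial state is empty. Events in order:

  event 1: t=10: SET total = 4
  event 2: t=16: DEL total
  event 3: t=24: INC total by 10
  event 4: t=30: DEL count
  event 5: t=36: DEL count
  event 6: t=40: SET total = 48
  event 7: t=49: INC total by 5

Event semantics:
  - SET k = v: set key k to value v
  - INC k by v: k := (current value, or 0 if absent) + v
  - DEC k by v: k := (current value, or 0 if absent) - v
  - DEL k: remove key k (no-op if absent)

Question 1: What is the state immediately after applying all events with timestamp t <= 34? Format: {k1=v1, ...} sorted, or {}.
Answer: {total=10}

Derivation:
Apply events with t <= 34 (4 events):
  after event 1 (t=10: SET total = 4): {total=4}
  after event 2 (t=16: DEL total): {}
  after event 3 (t=24: INC total by 10): {total=10}
  after event 4 (t=30: DEL count): {total=10}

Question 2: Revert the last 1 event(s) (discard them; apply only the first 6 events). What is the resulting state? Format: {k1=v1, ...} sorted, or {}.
Keep first 6 events (discard last 1):
  after event 1 (t=10: SET total = 4): {total=4}
  after event 2 (t=16: DEL total): {}
  after event 3 (t=24: INC total by 10): {total=10}
  after event 4 (t=30: DEL count): {total=10}
  after event 5 (t=36: DEL count): {total=10}
  after event 6 (t=40: SET total = 48): {total=48}

Answer: {total=48}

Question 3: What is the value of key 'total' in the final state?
Answer: 53

Derivation:
Track key 'total' through all 7 events:
  event 1 (t=10: SET total = 4): total (absent) -> 4
  event 2 (t=16: DEL total): total 4 -> (absent)
  event 3 (t=24: INC total by 10): total (absent) -> 10
  event 4 (t=30: DEL count): total unchanged
  event 5 (t=36: DEL count): total unchanged
  event 6 (t=40: SET total = 48): total 10 -> 48
  event 7 (t=49: INC total by 5): total 48 -> 53
Final: total = 53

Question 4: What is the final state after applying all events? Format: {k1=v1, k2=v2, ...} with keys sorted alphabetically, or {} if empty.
  after event 1 (t=10: SET total = 4): {total=4}
  after event 2 (t=16: DEL total): {}
  after event 3 (t=24: INC total by 10): {total=10}
  after event 4 (t=30: DEL count): {total=10}
  after event 5 (t=36: DEL count): {total=10}
  after event 6 (t=40: SET total = 48): {total=48}
  after event 7 (t=49: INC total by 5): {total=53}

Answer: {total=53}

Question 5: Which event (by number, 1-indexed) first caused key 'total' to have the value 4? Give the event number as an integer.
Answer: 1

Derivation:
Looking for first event where total becomes 4:
  event 1: total (absent) -> 4  <-- first match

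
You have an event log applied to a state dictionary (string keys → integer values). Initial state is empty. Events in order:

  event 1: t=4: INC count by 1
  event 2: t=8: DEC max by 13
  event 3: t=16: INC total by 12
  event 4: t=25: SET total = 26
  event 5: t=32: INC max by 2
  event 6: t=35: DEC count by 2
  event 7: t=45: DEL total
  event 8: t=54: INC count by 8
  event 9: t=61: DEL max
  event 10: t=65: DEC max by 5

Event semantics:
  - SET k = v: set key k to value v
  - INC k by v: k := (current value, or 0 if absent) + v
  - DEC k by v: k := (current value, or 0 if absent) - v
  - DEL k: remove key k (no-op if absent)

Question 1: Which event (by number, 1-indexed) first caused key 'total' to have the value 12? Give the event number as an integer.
Looking for first event where total becomes 12:
  event 3: total (absent) -> 12  <-- first match

Answer: 3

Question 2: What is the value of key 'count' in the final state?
Answer: 7

Derivation:
Track key 'count' through all 10 events:
  event 1 (t=4: INC count by 1): count (absent) -> 1
  event 2 (t=8: DEC max by 13): count unchanged
  event 3 (t=16: INC total by 12): count unchanged
  event 4 (t=25: SET total = 26): count unchanged
  event 5 (t=32: INC max by 2): count unchanged
  event 6 (t=35: DEC count by 2): count 1 -> -1
  event 7 (t=45: DEL total): count unchanged
  event 8 (t=54: INC count by 8): count -1 -> 7
  event 9 (t=61: DEL max): count unchanged
  event 10 (t=65: DEC max by 5): count unchanged
Final: count = 7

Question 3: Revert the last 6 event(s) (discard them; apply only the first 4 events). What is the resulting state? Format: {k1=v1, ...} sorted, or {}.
Keep first 4 events (discard last 6):
  after event 1 (t=4: INC count by 1): {count=1}
  after event 2 (t=8: DEC max by 13): {count=1, max=-13}
  after event 3 (t=16: INC total by 12): {count=1, max=-13, total=12}
  after event 4 (t=25: SET total = 26): {count=1, max=-13, total=26}

Answer: {count=1, max=-13, total=26}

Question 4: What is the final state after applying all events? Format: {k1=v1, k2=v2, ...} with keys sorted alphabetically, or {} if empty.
Answer: {count=7, max=-5}

Derivation:
  after event 1 (t=4: INC count by 1): {count=1}
  after event 2 (t=8: DEC max by 13): {count=1, max=-13}
  after event 3 (t=16: INC total by 12): {count=1, max=-13, total=12}
  after event 4 (t=25: SET total = 26): {count=1, max=-13, total=26}
  after event 5 (t=32: INC max by 2): {count=1, max=-11, total=26}
  after event 6 (t=35: DEC count by 2): {count=-1, max=-11, total=26}
  after event 7 (t=45: DEL total): {count=-1, max=-11}
  after event 8 (t=54: INC count by 8): {count=7, max=-11}
  after event 9 (t=61: DEL max): {count=7}
  after event 10 (t=65: DEC max by 5): {count=7, max=-5}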